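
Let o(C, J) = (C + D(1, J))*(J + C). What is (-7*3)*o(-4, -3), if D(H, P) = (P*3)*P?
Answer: 3381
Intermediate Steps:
D(H, P) = 3*P**2 (D(H, P) = (3*P)*P = 3*P**2)
o(C, J) = (C + J)*(C + 3*J**2) (o(C, J) = (C + 3*J**2)*(J + C) = (C + 3*J**2)*(C + J) = (C + J)*(C + 3*J**2))
(-7*3)*o(-4, -3) = (-7*3)*((-4)**2 + 3*(-3)**3 - 4*(-3) + 3*(-4)*(-3)**2) = -21*(16 + 3*(-27) + 12 + 3*(-4)*9) = -21*(16 - 81 + 12 - 108) = -21*(-161) = 3381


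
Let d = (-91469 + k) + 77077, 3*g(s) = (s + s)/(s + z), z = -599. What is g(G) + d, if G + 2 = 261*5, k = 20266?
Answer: 6204247/1056 ≈ 5875.2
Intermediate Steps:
G = 1303 (G = -2 + 261*5 = -2 + 1305 = 1303)
g(s) = 2*s/(3*(-599 + s)) (g(s) = ((s + s)/(s - 599))/3 = ((2*s)/(-599 + s))/3 = (2*s/(-599 + s))/3 = 2*s/(3*(-599 + s)))
d = 5874 (d = (-91469 + 20266) + 77077 = -71203 + 77077 = 5874)
g(G) + d = (⅔)*1303/(-599 + 1303) + 5874 = (⅔)*1303/704 + 5874 = (⅔)*1303*(1/704) + 5874 = 1303/1056 + 5874 = 6204247/1056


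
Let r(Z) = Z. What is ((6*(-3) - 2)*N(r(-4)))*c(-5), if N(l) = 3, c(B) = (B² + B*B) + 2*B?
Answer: -2400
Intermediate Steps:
c(B) = 2*B + 2*B² (c(B) = (B² + B²) + 2*B = 2*B² + 2*B = 2*B + 2*B²)
((6*(-3) - 2)*N(r(-4)))*c(-5) = ((6*(-3) - 2)*3)*(2*(-5)*(1 - 5)) = ((-18 - 2)*3)*(2*(-5)*(-4)) = -20*3*40 = -60*40 = -2400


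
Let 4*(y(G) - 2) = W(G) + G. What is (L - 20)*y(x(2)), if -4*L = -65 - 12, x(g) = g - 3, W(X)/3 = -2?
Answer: -3/16 ≈ -0.18750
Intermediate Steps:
W(X) = -6 (W(X) = 3*(-2) = -6)
x(g) = -3 + g
y(G) = ½ + G/4 (y(G) = 2 + (-6 + G)/4 = 2 + (-3/2 + G/4) = ½ + G/4)
L = 77/4 (L = -(-65 - 12)/4 = -¼*(-77) = 77/4 ≈ 19.250)
(L - 20)*y(x(2)) = (77/4 - 20)*(½ + (-3 + 2)/4) = -3*(½ + (¼)*(-1))/4 = -3*(½ - ¼)/4 = -¾*¼ = -3/16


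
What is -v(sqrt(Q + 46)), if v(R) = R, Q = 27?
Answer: -sqrt(73) ≈ -8.5440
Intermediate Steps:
-v(sqrt(Q + 46)) = -sqrt(27 + 46) = -sqrt(73)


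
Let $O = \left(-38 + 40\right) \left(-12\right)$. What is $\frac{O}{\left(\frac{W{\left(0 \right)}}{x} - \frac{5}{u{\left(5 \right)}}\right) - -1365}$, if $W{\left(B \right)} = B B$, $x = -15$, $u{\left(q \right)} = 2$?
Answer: $- \frac{48}{2725} \approx -0.017615$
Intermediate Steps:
$W{\left(B \right)} = B^{2}$
$O = -24$ ($O = 2 \left(-12\right) = -24$)
$\frac{O}{\left(\frac{W{\left(0 \right)}}{x} - \frac{5}{u{\left(5 \right)}}\right) - -1365} = - \frac{24}{\left(\frac{0^{2}}{-15} - \frac{5}{2}\right) - -1365} = - \frac{24}{\left(0 \left(- \frac{1}{15}\right) - \frac{5}{2}\right) + 1365} = - \frac{24}{\left(0 - \frac{5}{2}\right) + 1365} = - \frac{24}{- \frac{5}{2} + 1365} = - \frac{24}{\frac{2725}{2}} = \left(-24\right) \frac{2}{2725} = - \frac{48}{2725}$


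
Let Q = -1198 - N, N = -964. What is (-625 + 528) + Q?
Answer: -331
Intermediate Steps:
Q = -234 (Q = -1198 - 1*(-964) = -1198 + 964 = -234)
(-625 + 528) + Q = (-625 + 528) - 234 = -97 - 234 = -331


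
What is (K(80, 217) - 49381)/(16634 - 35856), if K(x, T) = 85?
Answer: 24648/9611 ≈ 2.5646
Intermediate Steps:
(K(80, 217) - 49381)/(16634 - 35856) = (85 - 49381)/(16634 - 35856) = -49296/(-19222) = -49296*(-1/19222) = 24648/9611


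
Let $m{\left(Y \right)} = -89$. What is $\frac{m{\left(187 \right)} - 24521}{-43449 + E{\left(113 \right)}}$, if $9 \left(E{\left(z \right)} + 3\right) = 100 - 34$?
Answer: $\frac{36915}{65167} \approx 0.56647$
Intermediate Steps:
$E{\left(z \right)} = \frac{13}{3}$ ($E{\left(z \right)} = -3 + \frac{100 - 34}{9} = -3 + \frac{1}{9} \cdot 66 = -3 + \frac{22}{3} = \frac{13}{3}$)
$\frac{m{\left(187 \right)} - 24521}{-43449 + E{\left(113 \right)}} = \frac{-89 - 24521}{-43449 + \frac{13}{3}} = - \frac{24610}{- \frac{130334}{3}} = \left(-24610\right) \left(- \frac{3}{130334}\right) = \frac{36915}{65167}$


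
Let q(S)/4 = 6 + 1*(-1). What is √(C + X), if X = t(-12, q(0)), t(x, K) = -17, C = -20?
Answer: I*√37 ≈ 6.0828*I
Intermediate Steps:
q(S) = 20 (q(S) = 4*(6 + 1*(-1)) = 4*(6 - 1) = 4*5 = 20)
X = -17
√(C + X) = √(-20 - 17) = √(-37) = I*√37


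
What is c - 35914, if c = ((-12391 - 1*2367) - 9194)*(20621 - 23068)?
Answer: 58574630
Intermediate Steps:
c = 58610544 (c = ((-12391 - 2367) - 9194)*(-2447) = (-14758 - 9194)*(-2447) = -23952*(-2447) = 58610544)
c - 35914 = 58610544 - 35914 = 58574630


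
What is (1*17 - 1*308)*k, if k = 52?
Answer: -15132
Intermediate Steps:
(1*17 - 1*308)*k = (1*17 - 1*308)*52 = (17 - 308)*52 = -291*52 = -15132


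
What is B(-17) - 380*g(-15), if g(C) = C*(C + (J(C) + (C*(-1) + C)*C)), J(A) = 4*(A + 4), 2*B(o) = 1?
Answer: -672599/2 ≈ -3.3630e+5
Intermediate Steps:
B(o) = 1/2 (B(o) = (1/2)*1 = 1/2)
J(A) = 16 + 4*A (J(A) = 4*(4 + A) = 16 + 4*A)
g(C) = C*(16 + 5*C) (g(C) = C*(C + ((16 + 4*C) + (C*(-1) + C)*C)) = C*(C + ((16 + 4*C) + (-C + C)*C)) = C*(C + ((16 + 4*C) + 0*C)) = C*(C + ((16 + 4*C) + 0)) = C*(C + (16 + 4*C)) = C*(16 + 5*C))
B(-17) - 380*g(-15) = 1/2 - (-5700)*(16 + 5*(-15)) = 1/2 - (-5700)*(16 - 75) = 1/2 - (-5700)*(-59) = 1/2 - 380*885 = 1/2 - 336300 = -672599/2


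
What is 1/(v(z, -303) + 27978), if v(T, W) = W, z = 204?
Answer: 1/27675 ≈ 3.6134e-5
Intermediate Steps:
1/(v(z, -303) + 27978) = 1/(-303 + 27978) = 1/27675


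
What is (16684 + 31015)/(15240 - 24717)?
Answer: -47699/9477 ≈ -5.0331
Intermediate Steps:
(16684 + 31015)/(15240 - 24717) = 47699/(-9477) = 47699*(-1/9477) = -47699/9477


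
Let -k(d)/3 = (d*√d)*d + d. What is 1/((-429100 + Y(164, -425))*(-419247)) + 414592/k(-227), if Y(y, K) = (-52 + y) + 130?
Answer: 2070627334266511/39783748372339801914 + 103648*I*√227/8772813 ≈ 5.2047e-5 + 0.17801*I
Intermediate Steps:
Y(y, K) = 78 + y
k(d) = -3*d - 3*d^(5/2) (k(d) = -3*((d*√d)*d + d) = -3*(d^(3/2)*d + d) = -3*(d^(5/2) + d) = -3*(d + d^(5/2)) = -3*d - 3*d^(5/2))
1/((-429100 + Y(164, -425))*(-419247)) + 414592/k(-227) = 1/((-429100 + (78 + 164))*(-419247)) + 414592/(-3*(-227) - 154587*I*√227) = -1/419247/(-429100 + 242) + 414592/(681 - 154587*I*√227) = -1/419247/(-428858) + 414592/(681 - 154587*I*√227) = -1/428858*(-1/419247) + 414592/(681 - 154587*I*√227) = 1/179797429926 + 414592/(681 - 154587*I*√227)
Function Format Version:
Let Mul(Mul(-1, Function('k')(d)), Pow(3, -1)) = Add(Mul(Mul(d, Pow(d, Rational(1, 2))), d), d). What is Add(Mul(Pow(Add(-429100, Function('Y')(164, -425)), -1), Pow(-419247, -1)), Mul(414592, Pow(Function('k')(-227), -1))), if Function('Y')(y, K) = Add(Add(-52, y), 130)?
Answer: Add(Rational(2070627334266511, 39783748372339801914), Mul(Rational(103648, 8772813), I, Pow(227, Rational(1, 2)))) ≈ Add(5.2047e-5, Mul(0.17801, I))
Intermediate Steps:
Function('Y')(y, K) = Add(78, y)
Function('k')(d) = Add(Mul(-3, d), Mul(-3, Pow(d, Rational(5, 2)))) (Function('k')(d) = Mul(-3, Add(Mul(Mul(d, Pow(d, Rational(1, 2))), d), d)) = Mul(-3, Add(Mul(Pow(d, Rational(3, 2)), d), d)) = Mul(-3, Add(Pow(d, Rational(5, 2)), d)) = Mul(-3, Add(d, Pow(d, Rational(5, 2)))) = Add(Mul(-3, d), Mul(-3, Pow(d, Rational(5, 2)))))
Add(Mul(Pow(Add(-429100, Function('Y')(164, -425)), -1), Pow(-419247, -1)), Mul(414592, Pow(Function('k')(-227), -1))) = Add(Mul(Pow(Add(-429100, Add(78, 164)), -1), Pow(-419247, -1)), Mul(414592, Pow(Add(Mul(-3, -227), Mul(-3, Pow(-227, Rational(5, 2)))), -1))) = Add(Mul(Pow(Add(-429100, 242), -1), Rational(-1, 419247)), Mul(414592, Pow(Add(681, Mul(-3, Mul(51529, I, Pow(227, Rational(1, 2))))), -1))) = Add(Mul(Pow(-428858, -1), Rational(-1, 419247)), Mul(414592, Pow(Add(681, Mul(-154587, I, Pow(227, Rational(1, 2)))), -1))) = Add(Mul(Rational(-1, 428858), Rational(-1, 419247)), Mul(414592, Pow(Add(681, Mul(-154587, I, Pow(227, Rational(1, 2)))), -1))) = Add(Rational(1, 179797429926), Mul(414592, Pow(Add(681, Mul(-154587, I, Pow(227, Rational(1, 2)))), -1)))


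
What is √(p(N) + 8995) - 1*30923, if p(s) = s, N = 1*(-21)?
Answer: -30923 + √8974 ≈ -30828.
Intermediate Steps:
N = -21
√(p(N) + 8995) - 1*30923 = √(-21 + 8995) - 1*30923 = √8974 - 30923 = -30923 + √8974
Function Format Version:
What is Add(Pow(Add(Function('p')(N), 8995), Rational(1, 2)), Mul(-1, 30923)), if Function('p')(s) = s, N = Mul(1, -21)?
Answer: Add(-30923, Pow(8974, Rational(1, 2))) ≈ -30828.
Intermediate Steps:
N = -21
Add(Pow(Add(Function('p')(N), 8995), Rational(1, 2)), Mul(-1, 30923)) = Add(Pow(Add(-21, 8995), Rational(1, 2)), Mul(-1, 30923)) = Add(Pow(8974, Rational(1, 2)), -30923) = Add(-30923, Pow(8974, Rational(1, 2)))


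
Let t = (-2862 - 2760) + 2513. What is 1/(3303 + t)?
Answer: 1/194 ≈ 0.0051546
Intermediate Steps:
t = -3109 (t = -5622 + 2513 = -3109)
1/(3303 + t) = 1/(3303 - 3109) = 1/194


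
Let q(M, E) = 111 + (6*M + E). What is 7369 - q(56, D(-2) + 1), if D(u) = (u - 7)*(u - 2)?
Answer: 6885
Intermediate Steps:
D(u) = (-7 + u)*(-2 + u)
q(M, E) = 111 + E + 6*M (q(M, E) = 111 + (E + 6*M) = 111 + E + 6*M)
7369 - q(56, D(-2) + 1) = 7369 - (111 + ((14 + (-2)² - 9*(-2)) + 1) + 6*56) = 7369 - (111 + ((14 + 4 + 18) + 1) + 336) = 7369 - (111 + (36 + 1) + 336) = 7369 - (111 + 37 + 336) = 7369 - 1*484 = 7369 - 484 = 6885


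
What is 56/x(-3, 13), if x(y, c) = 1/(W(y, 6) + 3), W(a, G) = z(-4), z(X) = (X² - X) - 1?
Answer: 1232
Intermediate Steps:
z(X) = -1 + X² - X
W(a, G) = 19 (W(a, G) = -1 + (-4)² - 1*(-4) = -1 + 16 + 4 = 19)
x(y, c) = 1/22 (x(y, c) = 1/(19 + 3) = 1/22)
56/x(-3, 13) = 56/(1/22) = 56*22 = 1232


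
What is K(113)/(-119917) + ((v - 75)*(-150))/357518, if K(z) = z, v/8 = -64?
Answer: 751306594/3062320429 ≈ 0.24534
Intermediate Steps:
v = -512 (v = 8*(-64) = -512)
K(113)/(-119917) + ((v - 75)*(-150))/357518 = 113/(-119917) + ((-512 - 75)*(-150))/357518 = 113*(-1/119917) - 587*(-150)*(1/357518) = -113/119917 + 88050*(1/357518) = -113/119917 + 44025/178759 = 751306594/3062320429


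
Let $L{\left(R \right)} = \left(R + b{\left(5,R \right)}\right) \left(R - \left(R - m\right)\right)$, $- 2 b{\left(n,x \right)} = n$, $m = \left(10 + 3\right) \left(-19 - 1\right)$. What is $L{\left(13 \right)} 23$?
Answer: $-62790$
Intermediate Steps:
$m = -260$ ($m = 13 \left(-20\right) = -260$)
$b{\left(n,x \right)} = - \frac{n}{2}$
$L{\left(R \right)} = 650 - 260 R$ ($L{\left(R \right)} = \left(R - \frac{5}{2}\right) \left(R - \left(260 + R\right)\right) = \left(R - \frac{5}{2}\right) \left(-260\right) = \left(- \frac{5}{2} + R\right) \left(-260\right) = 650 - 260 R$)
$L{\left(13 \right)} 23 = \left(650 - 3380\right) 23 = \left(-2730\right) 23 = -62790$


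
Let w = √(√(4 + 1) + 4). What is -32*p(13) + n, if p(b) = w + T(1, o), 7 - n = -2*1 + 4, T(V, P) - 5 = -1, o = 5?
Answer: -123 - 32*√(4 + √5) ≈ -202.91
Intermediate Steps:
T(V, P) = 4 (T(V, P) = 5 - 1 = 4)
n = 5 (n = 7 - (-2*1 + 4) = 7 - (-2 + 4) = 7 - 1*2 = 7 - 2 = 5)
w = √(4 + √5) (w = √(√5 + 4) = √(4 + √5) ≈ 2.4972)
p(b) = 4 + √(4 + √5) (p(b) = √(4 + √5) + 4 = 4 + √(4 + √5))
-32*p(13) + n = -32*(4 + √(4 + √5)) + 5 = (-128 - 32*√(4 + √5)) + 5 = -123 - 32*√(4 + √5)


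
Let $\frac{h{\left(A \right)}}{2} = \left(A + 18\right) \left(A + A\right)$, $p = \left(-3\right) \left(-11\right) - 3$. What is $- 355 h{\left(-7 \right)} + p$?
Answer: $109370$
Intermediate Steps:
$p = 30$ ($p = 33 - 3 = 30$)
$h{\left(A \right)} = 4 A \left(18 + A\right)$ ($h{\left(A \right)} = 2 \left(A + 18\right) \left(A + A\right) = 2 \left(18 + A\right) 2 A = 2 \cdot 2 A \left(18 + A\right) = 4 A \left(18 + A\right)$)
$- 355 h{\left(-7 \right)} + p = - 355 \cdot 4 \left(-7\right) \left(18 - 7\right) + 30 = - 355 \cdot 4 \left(-7\right) 11 + 30 = \left(-355\right) \left(-308\right) + 30 = 109340 + 30 = 109370$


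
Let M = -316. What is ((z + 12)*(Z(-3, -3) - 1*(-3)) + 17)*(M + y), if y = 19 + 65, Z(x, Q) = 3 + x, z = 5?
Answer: -15776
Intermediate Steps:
y = 84
((z + 12)*(Z(-3, -3) - 1*(-3)) + 17)*(M + y) = ((5 + 12)*((3 - 3) - 1*(-3)) + 17)*(-316 + 84) = (17*(0 + 3) + 17)*(-232) = (17*3 + 17)*(-232) = (51 + 17)*(-232) = 68*(-232) = -15776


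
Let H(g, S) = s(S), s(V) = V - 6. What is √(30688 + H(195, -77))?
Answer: √30605 ≈ 174.94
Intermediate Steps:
s(V) = -6 + V
H(g, S) = -6 + S
√(30688 + H(195, -77)) = √(30688 + (-6 - 77)) = √(30688 - 83) = √30605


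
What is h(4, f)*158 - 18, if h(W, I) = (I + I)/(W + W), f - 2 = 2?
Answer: 140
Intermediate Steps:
f = 4 (f = 2 + 2 = 4)
h(W, I) = I/W (h(W, I) = (2*I)/((2*W)) = (2*I)*(1/(2*W)) = I/W)
h(4, f)*158 - 18 = (4/4)*158 - 18 = (4*(¼))*158 - 18 = 1*158 - 18 = 158 - 18 = 140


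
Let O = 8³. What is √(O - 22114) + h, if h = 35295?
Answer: 35295 + I*√21602 ≈ 35295.0 + 146.98*I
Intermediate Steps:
O = 512
√(O - 22114) + h = √(512 - 22114) + 35295 = √(-21602) + 35295 = I*√21602 + 35295 = 35295 + I*√21602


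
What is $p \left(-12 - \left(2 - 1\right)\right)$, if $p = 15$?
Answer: $-195$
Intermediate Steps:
$p \left(-12 - \left(2 - 1\right)\right) = 15 \left(-12 - \left(2 - 1\right)\right) = 15 \left(-12 - 1\right) = 15 \left(-13\right) = -195$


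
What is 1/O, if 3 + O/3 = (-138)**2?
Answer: 1/57123 ≈ 1.7506e-5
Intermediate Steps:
O = 57123 (O = -9 + 3*(-138)**2 = -9 + 3*19044 = -9 + 57132 = 57123)
1/O = 1/57123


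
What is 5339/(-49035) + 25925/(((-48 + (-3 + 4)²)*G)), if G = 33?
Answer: -426504388/25351095 ≈ -16.824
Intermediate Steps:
5339/(-49035) + 25925/(((-48 + (-3 + 4)²)*G)) = 5339/(-49035) + 25925/(((-48 + (-3 + 4)²)*33)) = 5339*(-1/49035) + 25925/(((-48 + 1²)*33)) = -5339/49035 + 25925/(((-48 + 1)*33)) = -5339/49035 + 25925/((-47*33)) = -5339/49035 + 25925/(-1551) = -5339/49035 + 25925*(-1/1551) = -5339/49035 - 25925/1551 = -426504388/25351095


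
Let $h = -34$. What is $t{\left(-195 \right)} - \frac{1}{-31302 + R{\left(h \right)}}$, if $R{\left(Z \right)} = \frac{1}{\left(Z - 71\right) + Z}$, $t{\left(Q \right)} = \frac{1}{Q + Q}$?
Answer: $- \frac{4296769}{1696881810} \approx -0.0025322$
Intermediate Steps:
$t{\left(Q \right)} = \frac{1}{2 Q}$
$R{\left(Z \right)} = \frac{1}{-71 + 2 Z}$ ($R{\left(Z \right)} = \frac{1}{\left(-71 + Z\right) + Z} = \frac{1}{-71 + 2 Z}$)
$t{\left(-195 \right)} - \frac{1}{-31302 + R{\left(h \right)}} = \frac{1}{2 \left(-195\right)} - \frac{1}{-31302 + \frac{1}{-71 + 2 \left(-34\right)}} = \frac{1}{2} \left(- \frac{1}{195}\right) - \frac{1}{-31302 + \frac{1}{-71 - 68}} = - \frac{1}{390} - \frac{1}{-31302 + \frac{1}{-139}} = - \frac{1}{390} - \frac{1}{-31302 - \frac{1}{139}} = - \frac{1}{390} - \frac{1}{- \frac{4350979}{139}} = - \frac{1}{390} - - \frac{139}{4350979} = - \frac{1}{390} + \frac{139}{4350979} = - \frac{4296769}{1696881810}$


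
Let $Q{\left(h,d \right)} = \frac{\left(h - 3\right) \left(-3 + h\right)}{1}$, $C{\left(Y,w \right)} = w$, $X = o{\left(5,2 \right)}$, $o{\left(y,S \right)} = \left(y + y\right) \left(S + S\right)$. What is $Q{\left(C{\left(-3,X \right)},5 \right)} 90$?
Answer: $123210$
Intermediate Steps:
$o{\left(y,S \right)} = 4 S y$ ($o{\left(y,S \right)} = 2 y 2 S = 4 S y$)
$X = 40$ ($X = 4 \cdot 2 \cdot 5 = 40$)
$Q{\left(h,d \right)} = \left(-3 + h\right)^{2}$ ($Q{\left(h,d \right)} = \left(-3 + h\right) \left(-3 + h\right) 1 = \left(-3 + h\right)^{2} \cdot 1 = \left(-3 + h\right)^{2}$)
$Q{\left(C{\left(-3,X \right)},5 \right)} 90 = \left(-3 + 40\right)^{2} \cdot 90 = 37^{2} \cdot 90 = 1369 \cdot 90 = 123210$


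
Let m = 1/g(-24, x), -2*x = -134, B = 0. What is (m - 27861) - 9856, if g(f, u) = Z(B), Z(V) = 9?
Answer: -339452/9 ≈ -37717.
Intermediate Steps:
x = 67 (x = -½*(-134) = 67)
g(f, u) = 9
m = ⅑ (m = 1/9 = ⅑ ≈ 0.11111)
(m - 27861) - 9856 = (⅑ - 27861) - 9856 = -250748/9 - 9856 = -339452/9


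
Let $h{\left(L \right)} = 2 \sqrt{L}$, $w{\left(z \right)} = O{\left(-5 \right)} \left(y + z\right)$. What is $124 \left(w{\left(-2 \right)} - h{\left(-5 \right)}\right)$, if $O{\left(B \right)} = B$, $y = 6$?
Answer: $-2480 - 248 i \sqrt{5} \approx -2480.0 - 554.54 i$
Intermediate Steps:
$w{\left(z \right)} = -30 - 5 z$ ($w{\left(z \right)} = - 5 \left(6 + z\right) = -30 - 5 z$)
$124 \left(w{\left(-2 \right)} - h{\left(-5 \right)}\right) = 124 \left(\left(-30 - -10\right) - 2 \sqrt{-5}\right) = 124 \left(\left(-30 + 10\right) - 2 i \sqrt{5}\right) = 124 \left(-20 - 2 i \sqrt{5}\right) = -2480 - 248 i \sqrt{5}$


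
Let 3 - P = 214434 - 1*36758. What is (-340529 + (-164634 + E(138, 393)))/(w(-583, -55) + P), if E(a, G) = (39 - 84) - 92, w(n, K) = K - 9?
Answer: 505300/177737 ≈ 2.8430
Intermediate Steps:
w(n, K) = -9 + K
P = -177673 (P = 3 - (214434 - 1*36758) = 3 - (214434 - 36758) = 3 - 1*177676 = 3 - 177676 = -177673)
E(a, G) = -137 (E(a, G) = -45 - 92 = -137)
(-340529 + (-164634 + E(138, 393)))/(w(-583, -55) + P) = (-340529 + (-164634 - 137))/((-9 - 55) - 177673) = (-340529 - 164771)/(-64 - 177673) = -505300/(-177737) = -505300*(-1/177737) = 505300/177737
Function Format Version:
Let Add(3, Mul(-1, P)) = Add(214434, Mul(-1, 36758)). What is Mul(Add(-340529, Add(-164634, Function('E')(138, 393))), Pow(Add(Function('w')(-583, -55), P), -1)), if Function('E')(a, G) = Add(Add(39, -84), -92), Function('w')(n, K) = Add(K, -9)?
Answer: Rational(505300, 177737) ≈ 2.8430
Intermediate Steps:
Function('w')(n, K) = Add(-9, K)
P = -177673 (P = Add(3, Mul(-1, Add(214434, Mul(-1, 36758)))) = Add(3, Mul(-1, Add(214434, -36758))) = Add(3, Mul(-1, 177676)) = Add(3, -177676) = -177673)
Function('E')(a, G) = -137 (Function('E')(a, G) = Add(-45, -92) = -137)
Mul(Add(-340529, Add(-164634, Function('E')(138, 393))), Pow(Add(Function('w')(-583, -55), P), -1)) = Mul(Add(-340529, Add(-164634, -137)), Pow(Add(Add(-9, -55), -177673), -1)) = Mul(Add(-340529, -164771), Pow(Add(-64, -177673), -1)) = Mul(-505300, Pow(-177737, -1)) = Mul(-505300, Rational(-1, 177737)) = Rational(505300, 177737)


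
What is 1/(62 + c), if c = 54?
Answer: 1/116 ≈ 0.0086207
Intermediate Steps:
1/(62 + c) = 1/(62 + 54) = 1/116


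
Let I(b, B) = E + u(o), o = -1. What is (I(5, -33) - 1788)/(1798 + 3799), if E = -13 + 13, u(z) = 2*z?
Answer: -1790/5597 ≈ -0.31981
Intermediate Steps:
E = 0
I(b, B) = -2 (I(b, B) = 0 + 2*(-1) = 0 - 2 = -2)
(I(5, -33) - 1788)/(1798 + 3799) = (-2 - 1788)/(1798 + 3799) = -1790/5597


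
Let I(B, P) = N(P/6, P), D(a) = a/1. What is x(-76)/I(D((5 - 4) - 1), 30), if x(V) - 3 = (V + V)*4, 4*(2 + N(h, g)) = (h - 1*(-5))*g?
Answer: -605/73 ≈ -8.2877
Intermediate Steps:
N(h, g) = -2 + g*(5 + h)/4 (N(h, g) = -2 + ((h - 1*(-5))*g)/4 = -2 + ((h + 5)*g)/4 = -2 + ((5 + h)*g)/4 = -2 + (g*(5 + h))/4 = -2 + g*(5 + h)/4)
D(a) = a (D(a) = a*1 = a)
x(V) = 3 + 8*V (x(V) = 3 + (V + V)*4 = 3 + (2*V)*4 = 3 + 8*V)
I(B, P) = -2 + P²/24 + 5*P/4 (I(B, P) = -2 + 5*P/4 + P*(P/6)/4 = -2 + 5*P/4 + P²/24 = -2 + P²/24 + 5*P/4)
x(-76)/I(D((5 - 4) - 1), 30) = (3 + 8*(-76))/(-2 + (1/24)*30² + (5/4)*30) = (3 - 608)/(-2 + (1/24)*900 + 75/2) = -605/(-2 + 75/2 + 75/2) = -605/73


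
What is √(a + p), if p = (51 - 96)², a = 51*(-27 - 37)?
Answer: I*√1239 ≈ 35.199*I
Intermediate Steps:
a = -3264 (a = 51*(-64) = -3264)
p = 2025 (p = (-45)² = 2025)
√(a + p) = √(-3264 + 2025) = √(-1239) = I*√1239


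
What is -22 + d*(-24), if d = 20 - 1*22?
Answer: 26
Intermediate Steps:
d = -2 (d = 20 - 22 = -2)
-22 + d*(-24) = -22 - 2*(-24) = -22 + 48 = 26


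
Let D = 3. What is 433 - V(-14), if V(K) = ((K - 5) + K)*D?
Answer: 532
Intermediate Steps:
V(K) = -15 + 6*K (V(K) = ((K - 5) + K)*3 = ((-5 + K) + K)*3 = (-5 + 2*K)*3 = -15 + 6*K)
433 - V(-14) = 433 - (-15 + 6*(-14)) = 433 - (-15 - 84) = 433 - 1*(-99) = 433 + 99 = 532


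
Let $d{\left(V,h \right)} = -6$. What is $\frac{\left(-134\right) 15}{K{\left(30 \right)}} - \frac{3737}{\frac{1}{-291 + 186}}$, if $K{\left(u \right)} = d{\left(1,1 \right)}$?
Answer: $392720$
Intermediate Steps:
$K{\left(u \right)} = -6$
$\frac{\left(-134\right) 15}{K{\left(30 \right)}} - \frac{3737}{\frac{1}{-291 + 186}} = \frac{\left(-134\right) 15}{-6} - \frac{3737}{\frac{1}{-291 + 186}} = \left(-2010\right) \left(- \frac{1}{6}\right) - \frac{3737}{\frac{1}{-105}} = 335 - \frac{3737}{- \frac{1}{105}} = 335 - -392385 = 335 + 392385 = 392720$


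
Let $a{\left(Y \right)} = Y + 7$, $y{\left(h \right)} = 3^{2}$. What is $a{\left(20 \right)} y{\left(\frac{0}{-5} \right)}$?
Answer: $243$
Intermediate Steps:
$y{\left(h \right)} = 9$
$a{\left(Y \right)} = 7 + Y$
$a{\left(20 \right)} y{\left(\frac{0}{-5} \right)} = \left(7 + 20\right) 9 = 27 \cdot 9 = 243$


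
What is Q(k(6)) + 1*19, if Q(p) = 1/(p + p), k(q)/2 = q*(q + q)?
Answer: 5473/288 ≈ 19.003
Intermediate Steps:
k(q) = 4*q² (k(q) = 2*(q*(q + q)) = 2*(q*(2*q)) = 2*(2*q²) = 4*q²)
Q(p) = 1/(2*p)
Q(k(6)) + 1*19 = 1/(2*((4*6²))) + 1*19 = 1/(2*((4*36))) + 19 = (½)/144 + 19 = (½)*(1/144) + 19 = 1/288 + 19 = 5473/288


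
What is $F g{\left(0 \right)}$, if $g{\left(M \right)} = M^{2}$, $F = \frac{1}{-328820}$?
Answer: $0$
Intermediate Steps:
$F = - \frac{1}{328820} \approx -3.0412 \cdot 10^{-6}$
$F g{\left(0 \right)} = - \frac{0^{2}}{328820} = \left(- \frac{1}{328820}\right) 0 = 0$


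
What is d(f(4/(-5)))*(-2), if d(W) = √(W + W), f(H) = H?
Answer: -4*I*√10/5 ≈ -2.5298*I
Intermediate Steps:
d(W) = √2*√W (d(W) = √(2*W) = √2*√W)
d(f(4/(-5)))*(-2) = (√2*√(4/(-5)))*(-2) = (√2*√(4*(-⅕)))*(-2) = (√2*√(-⅘))*(-2) = (√2*(2*I*√5/5))*(-2) = (2*I*√10/5)*(-2) = -4*I*√10/5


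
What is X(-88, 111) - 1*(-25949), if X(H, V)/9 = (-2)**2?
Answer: 25985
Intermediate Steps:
X(H, V) = 36 (X(H, V) = 9*(-2)**2 = 9*4 = 36)
X(-88, 111) - 1*(-25949) = 36 - 1*(-25949) = 36 + 25949 = 25985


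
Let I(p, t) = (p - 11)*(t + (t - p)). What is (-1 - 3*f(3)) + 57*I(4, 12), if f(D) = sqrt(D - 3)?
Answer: -7981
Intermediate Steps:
f(D) = sqrt(-3 + D)
I(p, t) = (-11 + p)*(-p + 2*t)
(-1 - 3*f(3)) + 57*I(4, 12) = (-1 - 3*sqrt(-3 + 3)) + 57*(-1*4**2 - 22*12 + 11*4 + 2*4*12) = (-1 - 3*sqrt(0)) + 57*(-1*16 - 264 + 44 + 96) = (-1 - 3*0) + 57*(-16 - 264 + 44 + 96) = (-1 + 0) + 57*(-140) = -1 - 7980 = -7981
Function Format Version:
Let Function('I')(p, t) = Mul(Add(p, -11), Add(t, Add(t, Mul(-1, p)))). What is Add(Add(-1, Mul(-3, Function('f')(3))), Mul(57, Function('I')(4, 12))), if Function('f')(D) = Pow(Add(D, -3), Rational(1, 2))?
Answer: -7981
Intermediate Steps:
Function('f')(D) = Pow(Add(-3, D), Rational(1, 2))
Function('I')(p, t) = Mul(Add(-11, p), Add(Mul(-1, p), Mul(2, t)))
Add(Add(-1, Mul(-3, Function('f')(3))), Mul(57, Function('I')(4, 12))) = Add(Add(-1, Mul(-3, Pow(Add(-3, 3), Rational(1, 2)))), Mul(57, Add(Mul(-1, Pow(4, 2)), Mul(-22, 12), Mul(11, 4), Mul(2, 4, 12)))) = Add(Add(-1, Mul(-3, Pow(0, Rational(1, 2)))), Mul(57, Add(Mul(-1, 16), -264, 44, 96))) = Add(Add(-1, Mul(-3, 0)), Mul(57, Add(-16, -264, 44, 96))) = Add(Add(-1, 0), Mul(57, -140)) = Add(-1, -7980) = -7981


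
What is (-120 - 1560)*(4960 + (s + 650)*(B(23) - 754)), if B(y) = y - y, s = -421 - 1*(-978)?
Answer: 1520598240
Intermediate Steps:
s = 557 (s = -421 + 978 = 557)
B(y) = 0
(-120 - 1560)*(4960 + (s + 650)*(B(23) - 754)) = (-120 - 1560)*(4960 + (557 + 650)*(0 - 754)) = -1680*(4960 + 1207*(-754)) = -1680*(4960 - 910078) = -1680*(-905118) = 1520598240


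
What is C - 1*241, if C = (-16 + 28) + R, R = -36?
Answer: -265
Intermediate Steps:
C = -24 (C = (-16 + 28) - 36 = 12 - 36 = -24)
C - 1*241 = -24 - 1*241 = -24 - 241 = -265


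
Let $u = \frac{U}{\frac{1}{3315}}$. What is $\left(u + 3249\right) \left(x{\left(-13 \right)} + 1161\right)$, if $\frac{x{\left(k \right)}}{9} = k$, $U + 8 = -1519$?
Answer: $-5281341264$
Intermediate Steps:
$U = -1527$ ($U = -8 - 1519 = -1527$)
$x{\left(k \right)} = 9 k$
$u = -5062005$ ($u = - \frac{1527}{\frac{1}{3315}} = - 1527 \frac{1}{\frac{1}{3315}} = \left(-1527\right) 3315 = -5062005$)
$\left(u + 3249\right) \left(x{\left(-13 \right)} + 1161\right) = \left(-5062005 + 3249\right) \left(9 \left(-13\right) + 1161\right) = - 5058756 \left(-117 + 1161\right) = \left(-5058756\right) 1044 = -5281341264$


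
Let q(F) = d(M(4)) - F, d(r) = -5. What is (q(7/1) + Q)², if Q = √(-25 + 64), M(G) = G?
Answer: (12 - √39)² ≈ 33.120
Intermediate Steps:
q(F) = -5 - F
Q = √39 ≈ 6.2450
(q(7/1) + Q)² = ((-5 - 7/1) + √39)² = ((-5 - 7) + √39)² = (-12 + √39)²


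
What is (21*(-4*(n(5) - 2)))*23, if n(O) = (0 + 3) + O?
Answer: -11592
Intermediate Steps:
n(O) = 3 + O
(21*(-4*(n(5) - 2)))*23 = (21*(-4*((3 + 5) - 2)))*23 = (21*(-4*(8 - 2)))*23 = (21*(-4*6))*23 = (21*(-24))*23 = -504*23 = -11592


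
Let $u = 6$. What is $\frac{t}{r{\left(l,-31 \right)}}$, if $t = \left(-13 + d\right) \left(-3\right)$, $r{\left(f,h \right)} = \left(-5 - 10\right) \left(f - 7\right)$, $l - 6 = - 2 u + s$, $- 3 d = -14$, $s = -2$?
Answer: $\frac{1}{9} \approx 0.11111$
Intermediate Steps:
$d = \frac{14}{3}$ ($d = \left(- \frac{1}{3}\right) \left(-14\right) = \frac{14}{3} \approx 4.6667$)
$l = -8$ ($l = 6 - 14 = -8$)
$r{\left(f,h \right)} = 105 - 15 f$ ($r{\left(f,h \right)} = - 15 \left(-7 + f\right) = 105 - 15 f$)
$t = 25$ ($t = \left(-13 + \frac{14}{3}\right) \left(-3\right) = \left(- \frac{25}{3}\right) \left(-3\right) = 25$)
$\frac{t}{r{\left(l,-31 \right)}} = \frac{25}{105 - -120} = \frac{25}{105 + 120} = \frac{25}{225} = 25 \cdot \frac{1}{225} = \frac{1}{9}$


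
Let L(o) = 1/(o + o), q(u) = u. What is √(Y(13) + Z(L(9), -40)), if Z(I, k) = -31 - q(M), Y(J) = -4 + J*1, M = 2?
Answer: 2*I*√6 ≈ 4.899*I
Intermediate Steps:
Y(J) = -4 + J
L(o) = 1/(2*o)
Z(I, k) = -33 (Z(I, k) = -31 - 1*2 = -31 - 2 = -33)
√(Y(13) + Z(L(9), -40)) = √((-4 + 13) - 33) = √(9 - 33) = √(-24) = 2*I*√6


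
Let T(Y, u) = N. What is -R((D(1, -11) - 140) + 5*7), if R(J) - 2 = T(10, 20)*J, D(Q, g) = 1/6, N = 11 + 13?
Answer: 2514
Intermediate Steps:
N = 24
T(Y, u) = 24
D(Q, g) = ⅙
R(J) = 2 + 24*J
-R((D(1, -11) - 140) + 5*7) = -(2 + 24*((⅙ - 140) + 5*7)) = -(2 + 24*(-839/6 + 35)) = -(2 + 24*(-629/6)) = -(2 - 2516) = -1*(-2514) = 2514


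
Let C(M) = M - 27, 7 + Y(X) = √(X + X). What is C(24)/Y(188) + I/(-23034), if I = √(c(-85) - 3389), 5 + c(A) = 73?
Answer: -7/109 - 2*√94/109 - 3*I*√41/7678 ≈ -0.24212 - 0.0025019*I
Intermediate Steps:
c(A) = 68 (c(A) = -5 + 73 = 68)
Y(X) = -7 + √2*√X (Y(X) = -7 + √(X + X) = -7 + √(2*X) = -7 + √2*√X)
C(M) = -27 + M
I = 9*I*√41 (I = √(68 - 3389) = √(-3321) = 9*I*√41 ≈ 57.628*I)
C(24)/Y(188) + I/(-23034) = (-27 + 24)/(-7 + √2*√188) + (9*I*√41)/(-23034) = -3/(-7 + √2*(2*√47)) + (9*I*√41)*(-1/23034) = -3/(-7 + 2*√94) - 3*I*√41/7678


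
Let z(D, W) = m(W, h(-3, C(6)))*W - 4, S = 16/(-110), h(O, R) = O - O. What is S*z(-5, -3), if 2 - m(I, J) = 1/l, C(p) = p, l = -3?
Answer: 8/5 ≈ 1.6000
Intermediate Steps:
h(O, R) = 0
m(I, J) = 7/3 (m(I, J) = 2 - 1/(-3) = 2 - 1*(-⅓) = 2 + ⅓ = 7/3)
S = -8/55 (S = 16*(-1/110) = -8/55 ≈ -0.14545)
z(D, W) = -4 + 7*W/3 (z(D, W) = 7*W/3 - 4 = -4 + 7*W/3)
S*z(-5, -3) = -8*(-4 + (7/3)*(-3))/55 = -8*(-4 - 7)/55 = -8/55*(-11) = 8/5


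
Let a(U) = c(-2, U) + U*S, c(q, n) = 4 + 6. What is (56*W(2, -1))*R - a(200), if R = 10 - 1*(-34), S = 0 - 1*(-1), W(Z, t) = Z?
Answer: 4718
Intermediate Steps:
c(q, n) = 10
S = 1 (S = 0 + 1 = 1)
R = 44 (R = 10 + 34 = 44)
a(U) = 10 + U (a(U) = 10 + U*1 = 10 + U)
(56*W(2, -1))*R - a(200) = (56*2)*44 - (10 + 200) = 112*44 - 1*210 = 4928 - 210 = 4718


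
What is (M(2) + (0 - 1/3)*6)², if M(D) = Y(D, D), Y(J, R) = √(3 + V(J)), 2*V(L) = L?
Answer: 0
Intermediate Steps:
V(L) = L/2
Y(J, R) = √(3 + J/2)
M(D) = √(12 + 2*D)/2
(M(2) + (0 - 1/3)*6)² = (√(12 + 2*2)/2 + (0 - 1/3)*6)² = (√(12 + 4)/2 + (0 - 1*⅓)*6)² = (√16/2 + (0 - ⅓)*6)² = ((½)*4 - ⅓*6)² = (2 - 2)² = 0² = 0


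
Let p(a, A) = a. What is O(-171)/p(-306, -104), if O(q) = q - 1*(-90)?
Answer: 9/34 ≈ 0.26471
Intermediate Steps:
O(q) = 90 + q (O(q) = q + 90 = 90 + q)
O(-171)/p(-306, -104) = (90 - 171)/(-306) = -81*(-1/306) = 9/34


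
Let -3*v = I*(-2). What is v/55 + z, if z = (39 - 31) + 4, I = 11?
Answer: 182/15 ≈ 12.133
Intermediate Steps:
v = 22/3 (v = -11*(-2)/3 = -1/3*(-22) = 22/3 ≈ 7.3333)
z = 12 (z = 8 + 4 = 12)
v/55 + z = (22/3)/55 + 12 = (1/55)*(22/3) + 12 = 2/15 + 12 = 182/15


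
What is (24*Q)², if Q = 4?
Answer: 9216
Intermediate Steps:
(24*Q)² = (24*4)² = 96² = 9216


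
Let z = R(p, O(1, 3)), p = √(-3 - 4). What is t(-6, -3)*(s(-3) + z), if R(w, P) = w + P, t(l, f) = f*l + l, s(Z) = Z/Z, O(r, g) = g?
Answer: 48 + 12*I*√7 ≈ 48.0 + 31.749*I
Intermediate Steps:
s(Z) = 1
p = I*√7 (p = √(-7) = I*√7 ≈ 2.6458*I)
t(l, f) = l + f*l
R(w, P) = P + w
z = 3 + I*√7 ≈ 3.0 + 2.6458*I
t(-6, -3)*(s(-3) + z) = (-6*(1 - 3))*(1 + (3 + I*√7)) = (-6*(-2))*(4 + I*√7) = 12*(4 + I*√7) = 48 + 12*I*√7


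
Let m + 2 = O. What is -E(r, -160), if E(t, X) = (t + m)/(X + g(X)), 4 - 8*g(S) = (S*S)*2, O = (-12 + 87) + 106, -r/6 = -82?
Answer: 1342/13119 ≈ 0.10229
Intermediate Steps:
r = 492 (r = -6*(-82) = 492)
O = 181 (O = 75 + 106 = 181)
g(S) = ½ - S²/4 (g(S) = ½ - S*S*2/8 = ½ - S²*2/8 = ½ - S²/4)
m = 179 (m = -2 + 181 = 179)
E(t, X) = (179 + t)/(½ + X - X²/4) (E(t, X) = (t + 179)/(X + (½ - X²/4)) = (179 + t)/(½ + X - X²/4))
-E(r, -160) = -4*(179 + 492)/(2 - 1*(-160)² + 4*(-160)) = -4*671/(2 - 1*25600 - 640) = -4*671/(2 - 25600 - 640) = -4*671/(-26238) = -4*(-1)*671/26238 = -1*(-1342/13119) = 1342/13119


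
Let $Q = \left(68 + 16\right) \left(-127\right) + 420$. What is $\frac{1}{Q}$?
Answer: $- \frac{1}{10248} \approx -9.758 \cdot 10^{-5}$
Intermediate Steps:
$Q = -10248$ ($Q = 84 \left(-127\right) + 420 = -10668 + 420 = -10248$)
$\frac{1}{Q} = \frac{1}{-10248} = - \frac{1}{10248}$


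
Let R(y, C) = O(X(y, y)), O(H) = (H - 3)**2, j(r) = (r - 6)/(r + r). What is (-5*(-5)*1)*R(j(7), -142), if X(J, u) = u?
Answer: 42025/196 ≈ 214.41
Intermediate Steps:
j(r) = (-6 + r)/(2*r) (j(r) = (-6 + r)/((2*r)) = (-6 + r)*(1/(2*r)) = (-6 + r)/(2*r))
O(H) = (-3 + H)**2
R(y, C) = (-3 + y)**2
(-5*(-5)*1)*R(j(7), -142) = (-5*(-5)*1)*(-3 + (1/2)*(-6 + 7)/7)**2 = (25*1)*(-3 + (1/2)*(1/7)*1)**2 = 25*(-3 + 1/14)**2 = 25*(-41/14)**2 = 25*(1681/196) = 42025/196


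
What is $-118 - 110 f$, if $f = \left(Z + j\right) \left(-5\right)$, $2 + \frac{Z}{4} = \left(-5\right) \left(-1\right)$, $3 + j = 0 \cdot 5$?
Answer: $4832$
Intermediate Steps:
$j = -3$ ($j = -3 + 0 \cdot 5 = -3 + 0 = -3$)
$Z = 12$ ($Z = -8 + 4 \left(\left(-5\right) \left(-1\right)\right) = -8 + 4 \cdot 5 = -8 + 20 = 12$)
$f = -45$ ($f = \left(12 - 3\right) \left(-5\right) = 9 \left(-5\right) = -45$)
$-118 - 110 f = -118 - -4950 = -118 + 4950 = 4832$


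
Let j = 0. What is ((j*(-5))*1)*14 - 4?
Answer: -4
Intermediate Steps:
((j*(-5))*1)*14 - 4 = ((0*(-5))*1)*14 - 4 = (0*1)*14 - 4 = 0*14 - 4 = 0 - 4 = -4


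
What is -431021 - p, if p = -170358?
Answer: -260663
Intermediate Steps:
-431021 - p = -431021 - 1*(-170358) = -431021 + 170358 = -260663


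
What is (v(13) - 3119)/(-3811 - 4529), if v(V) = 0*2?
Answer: 3119/8340 ≈ 0.37398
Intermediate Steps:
v(V) = 0
(v(13) - 3119)/(-3811 - 4529) = (0 - 3119)/(-3811 - 4529) = -3119/(-8340) = -3119*(-1/8340) = 3119/8340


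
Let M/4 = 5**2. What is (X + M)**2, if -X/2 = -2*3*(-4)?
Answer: 2704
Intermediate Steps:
M = 100 (M = 4*5**2 = 4*25 = 100)
X = -48 (X = -2*(-2*3)*(-4) = -(-12)*(-4) = -2*24 = -48)
(X + M)**2 = (-48 + 100)**2 = 52**2 = 2704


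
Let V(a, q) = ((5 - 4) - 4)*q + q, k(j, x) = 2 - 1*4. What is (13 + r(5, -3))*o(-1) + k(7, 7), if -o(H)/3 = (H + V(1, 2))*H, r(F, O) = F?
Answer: -272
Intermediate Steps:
k(j, x) = -2 (k(j, x) = 2 - 4 = -2)
V(a, q) = -2*q (V(a, q) = (1 - 4)*q + q = -3*q + q = -2*q)
o(H) = -3*H*(-4 + H) (o(H) = -3*(H - 2*2)*H = -3*(H - 4)*H = -3*(-4 + H)*H = -3*H*(-4 + H))
(13 + r(5, -3))*o(-1) + k(7, 7) = (13 + 5)*(3*(-1)*(4 - 1*(-1))) - 2 = 18*(3*(-1)*(4 + 1)) - 2 = 18*(3*(-1)*5) - 2 = 18*(-15) - 2 = -270 - 2 = -272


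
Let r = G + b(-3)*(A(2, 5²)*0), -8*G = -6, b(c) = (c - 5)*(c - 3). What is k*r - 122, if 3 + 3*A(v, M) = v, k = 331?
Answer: 505/4 ≈ 126.25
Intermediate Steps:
A(v, M) = -1 + v/3
b(c) = (-5 + c)*(-3 + c)
G = ¾ (G = -⅛*(-6) = ¾ ≈ 0.75000)
r = ¾ (r = ¾ + (15 + (-3)² - 8*(-3))*((-1 + (⅓)*2)*0) = ¾ + (15 + 9 + 24)*((-1 + ⅔)*0) = ¾ + 48*(-⅓*0) = ¾ + 48*0 = ¾ + 0 = ¾ ≈ 0.75000)
k*r - 122 = 331*(¾) - 122 = 993/4 - 122 = 505/4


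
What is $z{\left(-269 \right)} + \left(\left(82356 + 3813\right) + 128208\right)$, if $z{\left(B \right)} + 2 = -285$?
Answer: $214090$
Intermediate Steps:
$z{\left(B \right)} = -287$ ($z{\left(B \right)} = -2 - 285 = -287$)
$z{\left(-269 \right)} + \left(\left(82356 + 3813\right) + 128208\right) = -287 + \left(\left(82356 + 3813\right) + 128208\right) = -287 + \left(86169 + 128208\right) = -287 + 214377 = 214090$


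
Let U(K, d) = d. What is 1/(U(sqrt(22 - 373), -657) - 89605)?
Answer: -1/90262 ≈ -1.1079e-5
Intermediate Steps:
1/(U(sqrt(22 - 373), -657) - 89605) = 1/(-657 - 89605) = 1/(-90262) = -1/90262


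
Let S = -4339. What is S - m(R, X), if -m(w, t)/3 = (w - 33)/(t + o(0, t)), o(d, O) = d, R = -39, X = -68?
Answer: -73709/17 ≈ -4335.8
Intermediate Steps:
m(w, t) = -3*(-33 + w)/t (m(w, t) = -3*(w - 33)/(t + 0) = -3*(-33 + w)/t)
S - m(R, X) = -4339 - 3*(33 - 1*(-39))/(-68) = -4339 - 3*(-1)*(33 + 39)/68 = -4339 - 3*(-1)*72/68 = -4339 - 1*(-54/17) = -4339 + 54/17 = -73709/17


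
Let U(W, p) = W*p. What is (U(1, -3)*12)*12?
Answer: -432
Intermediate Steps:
(U(1, -3)*12)*12 = ((1*(-3))*12)*12 = -3*12*12 = -36*12 = -432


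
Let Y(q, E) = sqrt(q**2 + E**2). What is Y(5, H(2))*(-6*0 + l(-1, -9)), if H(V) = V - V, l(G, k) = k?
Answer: -45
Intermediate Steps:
H(V) = 0
Y(q, E) = sqrt(E**2 + q**2)
Y(5, H(2))*(-6*0 + l(-1, -9)) = sqrt(0**2 + 5**2)*(-6*0 - 9) = sqrt(0 + 25)*(0 - 9) = sqrt(25)*(-9) = 5*(-9) = -45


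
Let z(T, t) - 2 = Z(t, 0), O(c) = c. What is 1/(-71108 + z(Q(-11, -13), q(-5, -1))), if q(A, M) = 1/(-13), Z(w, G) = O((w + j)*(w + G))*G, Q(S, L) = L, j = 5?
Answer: -1/71106 ≈ -1.4064e-5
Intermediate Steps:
Z(w, G) = G*(5 + w)*(G + w) (Z(w, G) = ((w + 5)*(w + G))*G = ((5 + w)*(G + w))*G = G*(5 + w)*(G + w))
q(A, M) = -1/13
z(T, t) = 2 (z(T, t) = 2 + 0*(t² + 5*0 + 5*t + 0*t) = 2 + 0*(t² + 0 + 5*t + 0) = 2 + 0*(t² + 5*t) = 2 + 0 = 2)
1/(-71108 + z(Q(-11, -13), q(-5, -1))) = 1/(-71108 + 2) = 1/(-71106) = -1/71106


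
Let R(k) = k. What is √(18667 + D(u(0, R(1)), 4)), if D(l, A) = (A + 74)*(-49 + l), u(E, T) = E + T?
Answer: √14923 ≈ 122.16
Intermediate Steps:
D(l, A) = (-49 + l)*(74 + A) (D(l, A) = (74 + A)*(-49 + l) = (-49 + l)*(74 + A))
√(18667 + D(u(0, R(1)), 4)) = √(18667 + (-3626 - 49*4 + 74*(0 + 1) + 4*(0 + 1))) = √(18667 + (-3626 - 196 + 74*1 + 4*1)) = √(18667 + (-3626 - 196 + 74 + 4)) = √(18667 - 3744) = √14923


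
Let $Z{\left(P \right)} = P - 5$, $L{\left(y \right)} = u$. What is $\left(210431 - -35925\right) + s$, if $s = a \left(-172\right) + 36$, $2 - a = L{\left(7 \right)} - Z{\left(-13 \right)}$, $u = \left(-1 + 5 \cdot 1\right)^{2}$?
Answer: $251896$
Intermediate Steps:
$u = 16$ ($u = \left(-1 + 5\right)^{2} = 4^{2} = 16$)
$L{\left(y \right)} = 16$
$Z{\left(P \right)} = -5 + P$ ($Z{\left(P \right)} = P - 5 = -5 + P$)
$a = -32$ ($a = 2 - \left(16 - \left(-5 - 13\right)\right) = 2 - \left(16 - -18\right) = 2 - \left(16 + 18\right) = 2 - 34 = -32$)
$s = 5540$ ($s = \left(-32\right) \left(-172\right) + 36 = 5504 + 36 = 5540$)
$\left(210431 - -35925\right) + s = \left(210431 - -35925\right) + 5540 = \left(210431 + 35925\right) + 5540 = 246356 + 5540 = 251896$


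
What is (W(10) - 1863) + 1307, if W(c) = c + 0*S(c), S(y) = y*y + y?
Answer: -546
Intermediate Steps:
S(y) = y + y**2 (S(y) = y**2 + y = y + y**2)
W(c) = c (W(c) = c + 0*(c*(1 + c)) = c + 0 = c)
(W(10) - 1863) + 1307 = (10 - 1863) + 1307 = -1853 + 1307 = -546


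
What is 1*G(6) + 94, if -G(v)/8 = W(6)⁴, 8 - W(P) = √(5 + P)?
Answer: -67434 + 19200*√11 ≈ -3754.8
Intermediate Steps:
W(P) = 8 - √(5 + P)
G(v) = -8*(8 - √11)⁴ (G(v) = -8*(8 - √(5 + 6))⁴ = -8*(8 - √11)⁴)
1*G(6) + 94 = 1*(-67528 + 19200*√11) + 94 = (-67528 + 19200*√11) + 94 = -67434 + 19200*√11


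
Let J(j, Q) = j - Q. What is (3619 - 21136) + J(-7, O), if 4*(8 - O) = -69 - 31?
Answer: -17557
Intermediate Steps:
O = 33 (O = 8 - (-69 - 31)/4 = 8 - 1/4*(-100) = 8 + 25 = 33)
(3619 - 21136) + J(-7, O) = (3619 - 21136) + (-7 - 1*33) = -17517 + (-7 - 33) = -17517 - 40 = -17557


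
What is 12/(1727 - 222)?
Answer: 12/1505 ≈ 0.0079734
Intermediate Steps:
12/(1727 - 222) = 12/1505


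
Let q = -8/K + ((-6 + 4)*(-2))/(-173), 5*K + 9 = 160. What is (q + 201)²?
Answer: 27491135753601/682411129 ≈ 40285.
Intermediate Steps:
K = 151/5 (K = -9/5 + (⅕)*160 = -9/5 + 32 = 151/5 ≈ 30.200)
q = -7524/26123 (q = -8/151/5 + ((-6 + 4)*(-2))/(-173) = -8*5/151 - 2*(-2)*(-1/173) = -40/151 + 4*(-1/173) = -40/151 - 4/173 = -7524/26123 ≈ -0.28802)
(q + 201)² = (-7524/26123 + 201)² = (5243199/26123)² = 27491135753601/682411129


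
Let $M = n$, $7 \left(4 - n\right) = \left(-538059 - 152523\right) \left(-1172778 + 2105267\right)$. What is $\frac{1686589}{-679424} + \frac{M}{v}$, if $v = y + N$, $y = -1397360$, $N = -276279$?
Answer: $- \frac{39776519893203911}{723615775232} \approx -54969.0$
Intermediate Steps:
$n = \frac{643960118626}{7}$ ($n = 4 - \frac{\left(-538059 - 152523\right) \left(-1172778 + 2105267\right)}{7} = 4 - \frac{\left(-690582\right) 932489}{7} = 4 - - \frac{643960118598}{7} = 4 + \frac{643960118598}{7} = \frac{643960118626}{7} \approx 9.1994 \cdot 10^{10}$)
$M = \frac{643960118626}{7} \approx 9.1994 \cdot 10^{10}$
$v = -1673639$ ($v = -1397360 - 276279 = -1673639$)
$\frac{1686589}{-679424} + \frac{M}{v} = \frac{1686589}{-679424} + \frac{643960118626}{7 \left(-1673639\right)} = 1686589 \left(- \frac{1}{679424}\right) + \frac{643960118626}{7} \left(- \frac{1}{1673639}\right) = - \frac{1686589}{679424} - \frac{58541828966}{1065043} = - \frac{39776519893203911}{723615775232}$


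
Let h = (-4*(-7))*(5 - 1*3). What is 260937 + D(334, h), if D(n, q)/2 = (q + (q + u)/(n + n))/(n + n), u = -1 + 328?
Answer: 58218213735/223112 ≈ 2.6094e+5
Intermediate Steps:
u = 327
h = 56 (h = 28*(5 - 3) = 28*2 = 56)
D(n, q) = (q + (327 + q)/(2*n))/n (D(n, q) = 2*((q + (q + 327)/(n + n))/(n + n)) = 2*((q + (327 + q)/((2*n)))/((2*n))) = 2*((q + (327 + q)*(1/(2*n)))*(1/(2*n))) = 2*((q + (327 + q)/(2*n))*(1/(2*n))) = 2*((q + (327 + q)/(2*n))/(2*n)) = (q + (327 + q)/(2*n))/n)
260937 + D(334, h) = 260937 + (1/2)*(327 + 56 + 2*334*56)/334**2 = 260937 + (1/2)*(1/111556)*(327 + 56 + 37408) = 260937 + (1/2)*(1/111556)*37791 = 260937 + 37791/223112 = 58218213735/223112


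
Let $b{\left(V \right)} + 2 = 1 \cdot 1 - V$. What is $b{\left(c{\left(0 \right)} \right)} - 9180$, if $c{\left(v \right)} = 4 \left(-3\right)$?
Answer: $-9169$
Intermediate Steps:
$c{\left(v \right)} = -12$
$b{\left(V \right)} = -1 - V$ ($b{\left(V \right)} = -2 - \left(-1 + V\right) = -1 - V$)
$b{\left(c{\left(0 \right)} \right)} - 9180 = \left(-1 - -12\right) - 9180 = \left(-1 + 12\right) - 9180 = 11 - 9180 = -9169$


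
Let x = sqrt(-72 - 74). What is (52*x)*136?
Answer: 7072*I*sqrt(146) ≈ 85451.0*I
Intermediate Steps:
x = I*sqrt(146) (x = sqrt(-146) = I*sqrt(146) ≈ 12.083*I)
(52*x)*136 = (52*(I*sqrt(146)))*136 = (52*I*sqrt(146))*136 = 7072*I*sqrt(146)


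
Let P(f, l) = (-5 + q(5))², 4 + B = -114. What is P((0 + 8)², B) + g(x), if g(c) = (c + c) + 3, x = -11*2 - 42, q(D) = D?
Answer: -125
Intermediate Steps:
B = -118 (B = -4 - 114 = -118)
P(f, l) = 0 (P(f, l) = (-5 + 5)² = 0² = 0)
x = -64 (x = -22 - 42 = -64)
g(c) = 3 + 2*c (g(c) = 2*c + 3 = 3 + 2*c)
P((0 + 8)², B) + g(x) = 0 + (3 + 2*(-64)) = 0 + (3 - 128) = 0 - 125 = -125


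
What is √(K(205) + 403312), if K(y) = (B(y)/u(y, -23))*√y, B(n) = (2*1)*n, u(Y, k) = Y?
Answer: √(403312 + 2*√205) ≈ 635.09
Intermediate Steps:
B(n) = 2*n
K(y) = 2*√y (K(y) = ((2*y)/y)*√y = 2*√y)
√(K(205) + 403312) = √(2*√205 + 403312) = √(403312 + 2*√205)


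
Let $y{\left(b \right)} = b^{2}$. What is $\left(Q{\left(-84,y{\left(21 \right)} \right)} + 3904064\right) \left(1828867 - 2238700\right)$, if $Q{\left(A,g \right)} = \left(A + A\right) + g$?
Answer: $-1600126145721$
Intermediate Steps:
$Q{\left(A,g \right)} = g + 2 A$ ($Q{\left(A,g \right)} = 2 A + g = g + 2 A$)
$\left(Q{\left(-84,y{\left(21 \right)} \right)} + 3904064\right) \left(1828867 - 2238700\right) = \left(\left(21^{2} + 2 \left(-84\right)\right) + 3904064\right) \left(1828867 - 2238700\right) = \left(\left(441 - 168\right) + 3904064\right) \left(-409833\right) = \left(273 + 3904064\right) \left(-409833\right) = 3904337 \left(-409833\right) = -1600126145721$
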